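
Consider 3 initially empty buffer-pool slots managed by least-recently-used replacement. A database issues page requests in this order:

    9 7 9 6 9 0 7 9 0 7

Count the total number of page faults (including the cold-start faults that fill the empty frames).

9 → fault, frames [9]
7 → fault, frames [9, 7]
9 → hit
6 → fault, frames [7, 9, 6]
9 → hit
0 → fault, evict 7, frames [6, 9, 0]
7 → fault, evict 6, frames [9, 0, 7]
9 → hit
0 → hit
7 → hit
Page faults: 5.

5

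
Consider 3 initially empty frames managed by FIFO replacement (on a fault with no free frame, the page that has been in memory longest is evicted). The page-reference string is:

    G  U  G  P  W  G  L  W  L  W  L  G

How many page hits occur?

G -> fault, frames {G}
U -> fault, frames {G,U}
G -> hit
P -> fault, frames {G,U,P}
W -> fault, evict G, frames {U,P,W}
G -> fault, evict U, frames {P,W,G}
L -> fault, evict P, frames {W,G,L}
W -> hit
L -> hit
W -> hit
L -> hit
G -> hit
Hits: 6.

6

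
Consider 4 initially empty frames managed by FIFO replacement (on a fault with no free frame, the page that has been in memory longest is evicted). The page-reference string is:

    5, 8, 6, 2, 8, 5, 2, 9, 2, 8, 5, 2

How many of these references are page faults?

6

5 → fault, frames {5}
8 → fault, frames {5,8}
6 → fault, frames {5,8,6}
2 → fault, frames {5,8,6,2}
8 → hit
5 → hit
2 → hit
9 → fault, evict 5, frames {8,6,2,9}
2 → hit
8 → hit
5 → fault, evict 8, frames {6,2,9,5}
2 → hit
Page faults: 6.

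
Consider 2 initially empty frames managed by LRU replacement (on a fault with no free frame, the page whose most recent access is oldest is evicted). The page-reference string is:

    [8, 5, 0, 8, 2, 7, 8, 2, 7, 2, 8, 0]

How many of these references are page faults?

8 → fault, frames {8}
5 → fault, frames {8,5}
0 → fault, evict 8, frames {5,0}
8 → fault, evict 5, frames {0,8}
2 → fault, evict 0, frames {8,2}
7 → fault, evict 8, frames {2,7}
8 → fault, evict 2, frames {7,8}
2 → fault, evict 7, frames {8,2}
7 → fault, evict 8, frames {2,7}
2 → hit
8 → fault, evict 7, frames {2,8}
0 → fault, evict 2, frames {8,0}
Page faults: 11.

11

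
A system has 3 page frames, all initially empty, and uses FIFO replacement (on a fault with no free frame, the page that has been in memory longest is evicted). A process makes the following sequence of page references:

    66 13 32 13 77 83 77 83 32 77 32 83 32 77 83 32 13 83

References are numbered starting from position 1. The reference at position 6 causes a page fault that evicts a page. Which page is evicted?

13

pos 1: 66: miss, frames {66}
pos 2: 13: miss, frames {66,13}
pos 3: 32: miss, frames {66,13,32}
pos 4: 13: hit
pos 5: 77: miss, evict 66, frames {13,32,77}
pos 6: 83: miss, evict 13, frames {32,77,83}
At position 6, page 13 is evicted.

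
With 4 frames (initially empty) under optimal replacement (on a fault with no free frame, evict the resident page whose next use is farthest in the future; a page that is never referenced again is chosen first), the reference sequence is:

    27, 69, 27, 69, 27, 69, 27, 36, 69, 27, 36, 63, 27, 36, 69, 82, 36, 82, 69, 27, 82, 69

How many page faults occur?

5

27: fault, frames [27]
69: fault, frames [27, 69]
27: hit
69: hit
27: hit
69: hit
27: hit
36: fault, frames [27, 69, 36]
69: hit
27: hit
36: hit
63: fault, frames [27, 69, 36, 63]
27: hit
36: hit
69: hit
82: fault, evict 63, frames [27, 69, 36, 82]
36: hit
82: hit
69: hit
27: hit
82: hit
69: hit
Page faults: 5.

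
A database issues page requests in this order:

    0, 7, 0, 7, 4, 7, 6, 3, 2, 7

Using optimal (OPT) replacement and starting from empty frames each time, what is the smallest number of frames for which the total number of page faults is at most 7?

2

f=1: 10 faults
f=2: 6 faults
f=3: 6 faults
f=4: 6 faults
f=5: 6 faults
f=6: 6 faults
Smallest f with faults ≤ 7 is 2.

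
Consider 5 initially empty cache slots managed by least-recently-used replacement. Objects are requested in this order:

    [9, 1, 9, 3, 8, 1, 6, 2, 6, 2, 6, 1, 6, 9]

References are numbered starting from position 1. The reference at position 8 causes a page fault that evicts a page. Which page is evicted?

9

pos 1: 9: miss, frames [9]
pos 2: 1: miss, frames [9, 1]
pos 3: 9: hit
pos 4: 3: miss, frames [1, 9, 3]
pos 5: 8: miss, frames [1, 9, 3, 8]
pos 6: 1: hit
pos 7: 6: miss, frames [9, 3, 8, 1, 6]
pos 8: 2: miss, evict 9, frames [3, 8, 1, 6, 2]
At position 8, page 9 is evicted.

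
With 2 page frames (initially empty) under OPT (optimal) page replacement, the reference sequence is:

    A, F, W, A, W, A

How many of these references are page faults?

A: miss, frames [A]
F: miss, frames [A, F]
W: miss, evict F, frames [A, W]
A: hit
W: hit
A: hit
Page faults: 3.

3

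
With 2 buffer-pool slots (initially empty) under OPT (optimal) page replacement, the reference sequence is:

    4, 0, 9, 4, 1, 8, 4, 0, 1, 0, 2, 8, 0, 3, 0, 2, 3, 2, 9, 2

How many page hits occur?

4: fault, frames (4)
0: fault, frames (4 0)
9: fault, evict 0, frames (4 9)
4: hit
1: fault, evict 9, frames (4 1)
8: fault, evict 1, frames (4 8)
4: hit
0: fault, evict 4, frames (8 0)
1: fault, evict 8, frames (0 1)
0: hit
2: fault, evict 1, frames (0 2)
8: fault, evict 2, frames (0 8)
0: hit
3: fault, evict 8, frames (0 3)
0: hit
2: fault, evict 0, frames (3 2)
3: hit
2: hit
9: fault, evict 3, frames (2 9)
2: hit
Hits: 8.

8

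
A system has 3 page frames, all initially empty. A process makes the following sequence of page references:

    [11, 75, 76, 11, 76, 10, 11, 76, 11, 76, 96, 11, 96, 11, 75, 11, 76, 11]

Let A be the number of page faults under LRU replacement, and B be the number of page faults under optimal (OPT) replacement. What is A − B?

1

Under LRU: F F F . . F . . . . F . . . F . F . → 7 faults.
Under OPT: F F F . . F . . . . F . . . F . . . → 6 faults.
A − B = 7 − 6 = 1.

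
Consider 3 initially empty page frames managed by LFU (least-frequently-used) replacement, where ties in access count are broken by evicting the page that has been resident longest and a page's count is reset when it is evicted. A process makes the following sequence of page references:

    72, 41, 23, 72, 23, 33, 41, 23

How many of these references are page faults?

5

72 -> fault, frames {72}
41 -> fault, frames {72,41}
23 -> fault, frames {72,41,23}
72 -> hit
23 -> hit
33 -> fault, evict 41, frames {72,23,33}
41 -> fault, evict 33, frames {72,23,41}
23 -> hit
Page faults: 5.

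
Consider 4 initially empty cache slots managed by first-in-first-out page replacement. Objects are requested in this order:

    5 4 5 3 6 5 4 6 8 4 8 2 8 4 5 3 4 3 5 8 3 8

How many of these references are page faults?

10

5: miss, frames [5]
4: miss, frames [5, 4]
5: hit
3: miss, frames [5, 4, 3]
6: miss, frames [5, 4, 3, 6]
5: hit
4: hit
6: hit
8: miss, evict 5, frames [4, 3, 6, 8]
4: hit
8: hit
2: miss, evict 4, frames [3, 6, 8, 2]
8: hit
4: miss, evict 3, frames [6, 8, 2, 4]
5: miss, evict 6, frames [8, 2, 4, 5]
3: miss, evict 8, frames [2, 4, 5, 3]
4: hit
3: hit
5: hit
8: miss, evict 2, frames [4, 5, 3, 8]
3: hit
8: hit
Page faults: 10.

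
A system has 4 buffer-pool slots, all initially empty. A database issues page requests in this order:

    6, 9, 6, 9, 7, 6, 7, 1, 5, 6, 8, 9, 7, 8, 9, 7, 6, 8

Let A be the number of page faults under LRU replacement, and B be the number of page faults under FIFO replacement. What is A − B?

-1

Under LRU: F F . . F . . F F . F F F . . . . . → 8 faults.
Under FIFO: F F . . F . . F F F F F F . . . . . → 9 faults.
A − B = 8 − 9 = -1.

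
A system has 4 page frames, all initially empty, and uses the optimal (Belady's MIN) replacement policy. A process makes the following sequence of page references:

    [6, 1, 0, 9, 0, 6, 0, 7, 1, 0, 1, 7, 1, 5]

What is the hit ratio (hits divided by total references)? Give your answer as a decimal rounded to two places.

0.57

6 -> fault, frames (6)
1 -> fault, frames (6 1)
0 -> fault, frames (6 1 0)
9 -> fault, frames (6 1 0 9)
0 -> hit
6 -> hit
0 -> hit
7 -> fault, evict 9, frames (6 1 0 7)
1 -> hit
0 -> hit
1 -> hit
7 -> hit
1 -> hit
5 -> fault, evict 7, frames (6 1 0 5)
Hits: 8 of 14 references → 8/14 = 0.5714.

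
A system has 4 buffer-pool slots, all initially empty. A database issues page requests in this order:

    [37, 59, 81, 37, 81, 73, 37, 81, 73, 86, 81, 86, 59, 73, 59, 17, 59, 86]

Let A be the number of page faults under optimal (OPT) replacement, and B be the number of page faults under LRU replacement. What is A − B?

-1

Under OPT: F F F . . F . . . F . . . . . F . . → 6 faults.
Under LRU: F F F . . F . . . F . . F . . F . . → 7 faults.
A − B = 6 − 7 = -1.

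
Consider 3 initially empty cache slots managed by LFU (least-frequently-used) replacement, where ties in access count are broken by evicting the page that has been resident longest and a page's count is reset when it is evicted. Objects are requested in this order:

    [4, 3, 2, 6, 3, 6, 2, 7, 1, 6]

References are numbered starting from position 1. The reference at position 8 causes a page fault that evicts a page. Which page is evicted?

3

pos 1: 4 -> miss, frames (4)
pos 2: 3 -> miss, frames (4 3)
pos 3: 2 -> miss, frames (4 3 2)
pos 4: 6 -> miss, evict 4, frames (3 2 6)
pos 5: 3 -> hit
pos 6: 6 -> hit
pos 7: 2 -> hit
pos 8: 7 -> miss, evict 3, frames (2 6 7)
At position 8, page 3 is evicted.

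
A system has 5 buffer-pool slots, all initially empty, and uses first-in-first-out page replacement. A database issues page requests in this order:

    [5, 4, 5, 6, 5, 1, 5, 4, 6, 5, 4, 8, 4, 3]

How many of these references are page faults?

6

5: fault, frames {5}
4: fault, frames {5,4}
5: hit
6: fault, frames {5,4,6}
5: hit
1: fault, frames {5,4,6,1}
5: hit
4: hit
6: hit
5: hit
4: hit
8: fault, frames {5,4,6,1,8}
4: hit
3: fault, evict 5, frames {4,6,1,8,3}
Page faults: 6.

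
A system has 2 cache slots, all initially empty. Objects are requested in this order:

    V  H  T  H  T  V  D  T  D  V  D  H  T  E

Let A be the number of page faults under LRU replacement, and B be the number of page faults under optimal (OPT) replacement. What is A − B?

1

Under LRU: F F F . . F F F . F . F F F → 10 faults.
Under OPT: F F F . . F F . . F . F F F → 9 faults.
A − B = 10 − 9 = 1.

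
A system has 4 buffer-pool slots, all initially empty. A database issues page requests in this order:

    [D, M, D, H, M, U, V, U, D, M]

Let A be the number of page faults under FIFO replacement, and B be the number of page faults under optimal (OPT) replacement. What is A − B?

2

Under FIFO: F F . F . F F . F F → 7 faults.
Under OPT: F F . F . F F . . . → 5 faults.
A − B = 7 − 5 = 2.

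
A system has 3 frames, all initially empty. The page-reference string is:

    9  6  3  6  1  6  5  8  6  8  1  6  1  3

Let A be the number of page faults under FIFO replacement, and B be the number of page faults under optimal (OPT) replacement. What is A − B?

2

Under FIFO: F F F . F . F F F . F . . F → 9 faults.
Under OPT: F F F . F . F F . . . . . F → 7 faults.
A − B = 9 − 7 = 2.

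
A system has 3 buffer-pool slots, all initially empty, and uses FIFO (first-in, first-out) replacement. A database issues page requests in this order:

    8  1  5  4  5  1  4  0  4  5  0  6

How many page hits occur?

8 → fault, frames {8}
1 → fault, frames {8,1}
5 → fault, frames {8,1,5}
4 → fault, evict 8, frames {1,5,4}
5 → hit
1 → hit
4 → hit
0 → fault, evict 1, frames {5,4,0}
4 → hit
5 → hit
0 → hit
6 → fault, evict 5, frames {4,0,6}
Hits: 6.

6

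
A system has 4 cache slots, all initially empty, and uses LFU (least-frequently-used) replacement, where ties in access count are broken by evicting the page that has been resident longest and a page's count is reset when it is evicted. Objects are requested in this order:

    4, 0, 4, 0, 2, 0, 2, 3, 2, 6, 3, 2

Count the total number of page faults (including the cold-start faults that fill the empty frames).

6

4 -> fault, frames [4]
0 -> fault, frames [4, 0]
4 -> hit
0 -> hit
2 -> fault, frames [4, 0, 2]
0 -> hit
2 -> hit
3 -> fault, frames [4, 0, 2, 3]
2 -> hit
6 -> fault, evict 3, frames [4, 0, 2, 6]
3 -> fault, evict 6, frames [4, 0, 2, 3]
2 -> hit
Page faults: 6.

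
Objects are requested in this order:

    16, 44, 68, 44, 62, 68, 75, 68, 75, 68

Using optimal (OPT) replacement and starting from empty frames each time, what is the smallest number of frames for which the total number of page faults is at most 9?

f=1: 10 faults
f=2: 5 faults
f=3: 5 faults
f=4: 5 faults
f=5: 5 faults
Smallest f with faults ≤ 9 is 2.

2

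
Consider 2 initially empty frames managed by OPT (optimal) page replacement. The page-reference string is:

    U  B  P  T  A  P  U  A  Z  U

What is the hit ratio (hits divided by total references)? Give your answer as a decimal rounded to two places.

0.30

U: miss, frames {U}
B: miss, frames {U,B}
P: miss, evict B, frames {U,P}
T: miss, evict U, frames {P,T}
A: miss, evict T, frames {P,A}
P: hit
U: miss, evict P, frames {A,U}
A: hit
Z: miss, evict A, frames {U,Z}
U: hit
Hits: 3 of 10 references → 3/10 = 0.3000.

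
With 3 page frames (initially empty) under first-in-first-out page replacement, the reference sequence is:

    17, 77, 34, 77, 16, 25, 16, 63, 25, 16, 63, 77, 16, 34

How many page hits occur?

5

17 → fault, frames {17}
77 → fault, frames {17,77}
34 → fault, frames {17,77,34}
77 → hit
16 → fault, evict 17, frames {77,34,16}
25 → fault, evict 77, frames {34,16,25}
16 → hit
63 → fault, evict 34, frames {16,25,63}
25 → hit
16 → hit
63 → hit
77 → fault, evict 16, frames {25,63,77}
16 → fault, evict 25, frames {63,77,16}
34 → fault, evict 63, frames {77,16,34}
Hits: 5.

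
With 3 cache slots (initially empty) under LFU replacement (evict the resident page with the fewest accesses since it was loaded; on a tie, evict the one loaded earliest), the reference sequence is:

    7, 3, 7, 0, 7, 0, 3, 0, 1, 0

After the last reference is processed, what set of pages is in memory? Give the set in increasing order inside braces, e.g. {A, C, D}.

{0, 1, 7}

7 → fault, frames [7]
3 → fault, frames [7, 3]
7 → hit
0 → fault, frames [7, 3, 0]
7 → hit
0 → hit
3 → hit
0 → hit
1 → fault, evict 3, frames [7, 0, 1]
0 → hit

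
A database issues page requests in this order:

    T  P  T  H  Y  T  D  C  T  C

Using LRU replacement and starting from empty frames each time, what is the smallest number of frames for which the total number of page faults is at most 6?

f=1: 10 faults
f=2: 8 faults
f=3: 6 faults
f=4: 6 faults
f=5: 6 faults
f=6: 6 faults
Smallest f with faults ≤ 6 is 3.

3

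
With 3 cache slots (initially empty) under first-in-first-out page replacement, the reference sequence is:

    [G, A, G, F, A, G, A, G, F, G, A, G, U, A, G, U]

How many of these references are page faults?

G → miss, frames (G)
A → miss, frames (G A)
G → hit
F → miss, frames (G A F)
A → hit
G → hit
A → hit
G → hit
F → hit
G → hit
A → hit
G → hit
U → miss, evict G, frames (A F U)
A → hit
G → miss, evict A, frames (F U G)
U → hit
Page faults: 5.

5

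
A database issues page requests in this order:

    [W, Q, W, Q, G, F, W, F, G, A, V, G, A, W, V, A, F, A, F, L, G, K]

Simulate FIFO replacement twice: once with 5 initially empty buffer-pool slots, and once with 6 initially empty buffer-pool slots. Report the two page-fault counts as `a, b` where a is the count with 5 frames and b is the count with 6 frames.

5 frames: F F . . F F . . . F F . . F . . . . . F F F → 10 faults.
6 frames: F F . . F F . . . F F . . . . . . . . F . F → 8 faults.
8 < 10: adding a frame reduced faults, as is typical.

10, 8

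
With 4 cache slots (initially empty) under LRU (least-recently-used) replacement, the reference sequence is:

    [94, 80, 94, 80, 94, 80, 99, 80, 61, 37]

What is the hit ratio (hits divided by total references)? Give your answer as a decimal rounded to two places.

94: miss, frames [94]
80: miss, frames [94, 80]
94: hit
80: hit
94: hit
80: hit
99: miss, frames [94, 80, 99]
80: hit
61: miss, frames [94, 99, 80, 61]
37: miss, evict 94, frames [99, 80, 61, 37]
Hits: 5 of 10 references → 5/10 = 0.5000.

0.50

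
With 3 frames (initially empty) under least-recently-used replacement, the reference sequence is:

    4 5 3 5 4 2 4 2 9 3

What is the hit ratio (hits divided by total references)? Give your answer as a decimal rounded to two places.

0.40

4 -> miss, frames {4}
5 -> miss, frames {4,5}
3 -> miss, frames {4,5,3}
5 -> hit
4 -> hit
2 -> miss, evict 3, frames {5,4,2}
4 -> hit
2 -> hit
9 -> miss, evict 5, frames {4,2,9}
3 -> miss, evict 4, frames {2,9,3}
Hits: 4 of 10 references → 4/10 = 0.4000.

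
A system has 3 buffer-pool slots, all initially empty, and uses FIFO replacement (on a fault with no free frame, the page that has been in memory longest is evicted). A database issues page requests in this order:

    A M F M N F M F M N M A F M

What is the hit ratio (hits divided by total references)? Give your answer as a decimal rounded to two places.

A -> miss, frames (A)
M -> miss, frames (A M)
F -> miss, frames (A M F)
M -> hit
N -> miss, evict A, frames (M F N)
F -> hit
M -> hit
F -> hit
M -> hit
N -> hit
M -> hit
A -> miss, evict M, frames (F N A)
F -> hit
M -> miss, evict F, frames (N A M)
Hits: 8 of 14 references → 8/14 = 0.5714.

0.57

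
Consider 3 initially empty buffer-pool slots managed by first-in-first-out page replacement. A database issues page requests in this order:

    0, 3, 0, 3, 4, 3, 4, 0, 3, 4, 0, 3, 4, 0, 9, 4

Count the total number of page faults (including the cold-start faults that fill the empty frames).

4

0 -> miss, frames [0]
3 -> miss, frames [0, 3]
0 -> hit
3 -> hit
4 -> miss, frames [0, 3, 4]
3 -> hit
4 -> hit
0 -> hit
3 -> hit
4 -> hit
0 -> hit
3 -> hit
4 -> hit
0 -> hit
9 -> miss, evict 0, frames [3, 4, 9]
4 -> hit
Page faults: 4.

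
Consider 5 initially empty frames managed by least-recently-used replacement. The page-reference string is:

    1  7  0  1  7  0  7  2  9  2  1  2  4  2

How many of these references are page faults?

6

1 → miss, frames {1}
7 → miss, frames {1,7}
0 → miss, frames {1,7,0}
1 → hit
7 → hit
0 → hit
7 → hit
2 → miss, frames {1,0,7,2}
9 → miss, frames {1,0,7,2,9}
2 → hit
1 → hit
2 → hit
4 → miss, evict 0, frames {7,9,1,2,4}
2 → hit
Page faults: 6.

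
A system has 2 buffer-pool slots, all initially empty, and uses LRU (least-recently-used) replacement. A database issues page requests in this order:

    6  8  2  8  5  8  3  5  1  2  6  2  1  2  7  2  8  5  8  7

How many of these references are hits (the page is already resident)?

6

6 → miss, frames {6}
8 → miss, frames {6,8}
2 → miss, evict 6, frames {8,2}
8 → hit
5 → miss, evict 2, frames {8,5}
8 → hit
3 → miss, evict 5, frames {8,3}
5 → miss, evict 8, frames {3,5}
1 → miss, evict 3, frames {5,1}
2 → miss, evict 5, frames {1,2}
6 → miss, evict 1, frames {2,6}
2 → hit
1 → miss, evict 6, frames {2,1}
2 → hit
7 → miss, evict 1, frames {2,7}
2 → hit
8 → miss, evict 7, frames {2,8}
5 → miss, evict 2, frames {8,5}
8 → hit
7 → miss, evict 5, frames {8,7}
Hits: 6.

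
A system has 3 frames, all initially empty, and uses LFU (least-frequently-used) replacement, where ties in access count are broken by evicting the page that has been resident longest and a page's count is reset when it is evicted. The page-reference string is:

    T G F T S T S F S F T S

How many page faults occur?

4

T: fault, frames [T]
G: fault, frames [T, G]
F: fault, frames [T, G, F]
T: hit
S: fault, evict G, frames [T, F, S]
T: hit
S: hit
F: hit
S: hit
F: hit
T: hit
S: hit
Page faults: 4.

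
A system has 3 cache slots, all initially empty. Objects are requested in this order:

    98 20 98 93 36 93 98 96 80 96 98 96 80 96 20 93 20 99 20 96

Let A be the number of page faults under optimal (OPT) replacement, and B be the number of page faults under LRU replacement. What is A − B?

-1

Under OPT: F F . F F . . F F . . . . . F F . F . . → 9 faults.
Under LRU: F F . F F . . F F . . . . . F F . F . F → 10 faults.
A − B = 9 − 10 = -1.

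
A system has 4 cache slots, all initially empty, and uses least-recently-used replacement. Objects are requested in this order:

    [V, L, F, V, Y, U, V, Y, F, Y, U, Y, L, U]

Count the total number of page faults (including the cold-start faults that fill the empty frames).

V -> miss, frames {V}
L -> miss, frames {V,L}
F -> miss, frames {V,L,F}
V -> hit
Y -> miss, frames {L,F,V,Y}
U -> miss, evict L, frames {F,V,Y,U}
V -> hit
Y -> hit
F -> hit
Y -> hit
U -> hit
Y -> hit
L -> miss, evict V, frames {F,U,Y,L}
U -> hit
Page faults: 6.

6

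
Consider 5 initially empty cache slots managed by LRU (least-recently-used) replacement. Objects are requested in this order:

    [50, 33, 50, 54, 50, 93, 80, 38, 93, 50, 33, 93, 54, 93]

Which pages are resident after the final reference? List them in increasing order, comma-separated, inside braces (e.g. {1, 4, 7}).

{33, 38, 50, 54, 93}

50 → miss, frames (50)
33 → miss, frames (50 33)
50 → hit
54 → miss, frames (33 50 54)
50 → hit
93 → miss, frames (33 54 50 93)
80 → miss, frames (33 54 50 93 80)
38 → miss, evict 33, frames (54 50 93 80 38)
93 → hit
50 → hit
33 → miss, evict 54, frames (80 38 93 50 33)
93 → hit
54 → miss, evict 80, frames (38 50 33 93 54)
93 → hit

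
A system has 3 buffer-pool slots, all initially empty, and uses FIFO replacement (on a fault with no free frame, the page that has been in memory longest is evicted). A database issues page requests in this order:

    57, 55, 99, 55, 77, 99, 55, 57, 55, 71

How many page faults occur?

57 → miss, frames [57]
55 → miss, frames [57, 55]
99 → miss, frames [57, 55, 99]
55 → hit
77 → miss, evict 57, frames [55, 99, 77]
99 → hit
55 → hit
57 → miss, evict 55, frames [99, 77, 57]
55 → miss, evict 99, frames [77, 57, 55]
71 → miss, evict 77, frames [57, 55, 71]
Page faults: 7.

7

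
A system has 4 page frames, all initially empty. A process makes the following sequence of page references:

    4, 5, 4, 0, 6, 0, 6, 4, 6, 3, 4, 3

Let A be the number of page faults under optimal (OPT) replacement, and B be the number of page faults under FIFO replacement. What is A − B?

-1

Under OPT: F F . F F . . . . F . . → 5 faults.
Under FIFO: F F . F F . . . . F F . → 6 faults.
A − B = 5 − 6 = -1.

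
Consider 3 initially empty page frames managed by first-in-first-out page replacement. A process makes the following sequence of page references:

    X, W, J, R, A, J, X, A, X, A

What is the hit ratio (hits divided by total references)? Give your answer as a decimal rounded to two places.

0.40

X: fault, frames {X}
W: fault, frames {X,W}
J: fault, frames {X,W,J}
R: fault, evict X, frames {W,J,R}
A: fault, evict W, frames {J,R,A}
J: hit
X: fault, evict J, frames {R,A,X}
A: hit
X: hit
A: hit
Hits: 4 of 10 references → 4/10 = 0.4000.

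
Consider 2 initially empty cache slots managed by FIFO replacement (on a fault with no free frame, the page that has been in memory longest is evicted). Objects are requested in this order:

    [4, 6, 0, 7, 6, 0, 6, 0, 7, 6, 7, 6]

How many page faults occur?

4 -> miss, frames {4}
6 -> miss, frames {4,6}
0 -> miss, evict 4, frames {6,0}
7 -> miss, evict 6, frames {0,7}
6 -> miss, evict 0, frames {7,6}
0 -> miss, evict 7, frames {6,0}
6 -> hit
0 -> hit
7 -> miss, evict 6, frames {0,7}
6 -> miss, evict 0, frames {7,6}
7 -> hit
6 -> hit
Page faults: 8.

8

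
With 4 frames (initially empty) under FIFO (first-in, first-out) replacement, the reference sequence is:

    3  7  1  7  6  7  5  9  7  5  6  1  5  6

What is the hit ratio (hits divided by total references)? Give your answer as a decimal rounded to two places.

0.36

3 → fault, frames {3}
7 → fault, frames {3,7}
1 → fault, frames {3,7,1}
7 → hit
6 → fault, frames {3,7,1,6}
7 → hit
5 → fault, evict 3, frames {7,1,6,5}
9 → fault, evict 7, frames {1,6,5,9}
7 → fault, evict 1, frames {6,5,9,7}
5 → hit
6 → hit
1 → fault, evict 6, frames {5,9,7,1}
5 → hit
6 → fault, evict 5, frames {9,7,1,6}
Hits: 5 of 14 references → 5/14 = 0.3571.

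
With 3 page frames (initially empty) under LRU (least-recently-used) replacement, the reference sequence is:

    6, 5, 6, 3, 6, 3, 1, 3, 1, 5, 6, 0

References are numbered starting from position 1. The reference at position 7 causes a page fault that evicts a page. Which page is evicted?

5

pos 1: 6 → fault, frames (6)
pos 2: 5 → fault, frames (6 5)
pos 3: 6 → hit
pos 4: 3 → fault, frames (5 6 3)
pos 5: 6 → hit
pos 6: 3 → hit
pos 7: 1 → fault, evict 5, frames (6 3 1)
At position 7, page 5 is evicted.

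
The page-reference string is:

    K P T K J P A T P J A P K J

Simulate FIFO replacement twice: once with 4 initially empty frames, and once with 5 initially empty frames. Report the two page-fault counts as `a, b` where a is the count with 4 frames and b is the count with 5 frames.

6, 5

4 frames: F F F . F . F . . . . . F . → 6 faults.
5 frames: F F F . F . F . . . . . . . → 5 faults.
5 < 6: adding a frame reduced faults, as is typical.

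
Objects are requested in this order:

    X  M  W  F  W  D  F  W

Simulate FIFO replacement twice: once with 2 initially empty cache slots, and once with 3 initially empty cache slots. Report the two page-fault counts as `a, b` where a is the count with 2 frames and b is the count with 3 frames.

2 frames: F F F F . F . F → 6 faults.
3 frames: F F F F . F . . → 5 faults.
5 < 6: adding a frame reduced faults, as is typical.

6, 5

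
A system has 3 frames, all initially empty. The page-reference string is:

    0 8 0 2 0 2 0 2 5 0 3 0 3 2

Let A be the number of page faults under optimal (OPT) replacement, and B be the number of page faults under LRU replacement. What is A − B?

-1

Under OPT: F F . F . . . . F . F . . . → 5 faults.
Under LRU: F F . F . . . . F . F . . F → 6 faults.
A − B = 5 − 6 = -1.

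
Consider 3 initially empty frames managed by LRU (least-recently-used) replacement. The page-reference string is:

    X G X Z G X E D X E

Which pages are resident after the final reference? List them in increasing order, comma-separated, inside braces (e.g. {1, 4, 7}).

X -> miss, frames (X)
G -> miss, frames (X G)
X -> hit
Z -> miss, frames (G X Z)
G -> hit
X -> hit
E -> miss, evict Z, frames (G X E)
D -> miss, evict G, frames (X E D)
X -> hit
E -> hit

{D, E, X}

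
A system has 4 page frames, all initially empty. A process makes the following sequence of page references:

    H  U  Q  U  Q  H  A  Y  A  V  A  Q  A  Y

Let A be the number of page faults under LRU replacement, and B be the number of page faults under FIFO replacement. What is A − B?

1

Under LRU: F F F . . . F F . F . F . . → 7 faults.
Under FIFO: F F F . . . F F . F . . . . → 6 faults.
A − B = 7 − 6 = 1.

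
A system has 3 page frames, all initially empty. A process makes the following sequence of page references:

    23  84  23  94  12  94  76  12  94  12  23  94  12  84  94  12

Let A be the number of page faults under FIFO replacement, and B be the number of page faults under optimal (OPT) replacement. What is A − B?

2

Under FIFO: F F . F F . F . . . F F F F . . → 9 faults.
Under OPT: F F . F F . F . . . F . . F . . → 7 faults.
A − B = 9 − 7 = 2.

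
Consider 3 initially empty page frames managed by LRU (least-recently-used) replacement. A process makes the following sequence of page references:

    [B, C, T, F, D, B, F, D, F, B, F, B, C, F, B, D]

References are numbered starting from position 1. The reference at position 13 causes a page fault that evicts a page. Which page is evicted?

pos 1: B → miss, frames [B]
pos 2: C → miss, frames [B, C]
pos 3: T → miss, frames [B, C, T]
pos 4: F → miss, evict B, frames [C, T, F]
pos 5: D → miss, evict C, frames [T, F, D]
pos 6: B → miss, evict T, frames [F, D, B]
pos 7: F → hit
pos 8: D → hit
pos 9: F → hit
pos 10: B → hit
pos 11: F → hit
pos 12: B → hit
pos 13: C → miss, evict D, frames [F, B, C]
At position 13, page D is evicted.

D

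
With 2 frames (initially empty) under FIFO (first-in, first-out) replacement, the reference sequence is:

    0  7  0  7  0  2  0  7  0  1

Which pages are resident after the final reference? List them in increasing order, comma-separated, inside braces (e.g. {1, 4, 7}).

{1, 7}

0 -> fault, frames (0)
7 -> fault, frames (0 7)
0 -> hit
7 -> hit
0 -> hit
2 -> fault, evict 0, frames (7 2)
0 -> fault, evict 7, frames (2 0)
7 -> fault, evict 2, frames (0 7)
0 -> hit
1 -> fault, evict 0, frames (7 1)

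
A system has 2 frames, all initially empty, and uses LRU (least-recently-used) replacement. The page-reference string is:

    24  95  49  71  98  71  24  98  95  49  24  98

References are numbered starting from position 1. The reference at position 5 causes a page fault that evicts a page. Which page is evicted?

pos 1: 24: fault, frames [24]
pos 2: 95: fault, frames [24, 95]
pos 3: 49: fault, evict 24, frames [95, 49]
pos 4: 71: fault, evict 95, frames [49, 71]
pos 5: 98: fault, evict 49, frames [71, 98]
At position 5, page 49 is evicted.

49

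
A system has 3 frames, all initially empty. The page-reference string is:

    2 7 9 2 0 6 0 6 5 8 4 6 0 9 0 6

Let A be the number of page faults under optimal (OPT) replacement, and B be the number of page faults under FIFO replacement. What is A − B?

Under OPT: F F F . F F . . F F F . . F . . → 9 faults.
Under FIFO: F F F . F F . . F F F F F F . . → 11 faults.
A − B = 9 − 11 = -2.

-2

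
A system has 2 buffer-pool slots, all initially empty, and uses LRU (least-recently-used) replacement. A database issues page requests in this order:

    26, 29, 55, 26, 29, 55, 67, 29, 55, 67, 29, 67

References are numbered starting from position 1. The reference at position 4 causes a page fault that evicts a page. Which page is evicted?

pos 1: 26 → miss, frames [26]
pos 2: 29 → miss, frames [26, 29]
pos 3: 55 → miss, evict 26, frames [29, 55]
pos 4: 26 → miss, evict 29, frames [55, 26]
At position 4, page 29 is evicted.

29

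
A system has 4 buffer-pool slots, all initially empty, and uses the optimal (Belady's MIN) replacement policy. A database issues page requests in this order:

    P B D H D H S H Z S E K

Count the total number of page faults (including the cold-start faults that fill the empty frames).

P → fault, frames (P)
B → fault, frames (P B)
D → fault, frames (P B D)
H → fault, frames (P B D H)
D → hit
H → hit
S → fault, evict D, frames (P B H S)
H → hit
Z → fault, evict H, frames (P B S Z)
S → hit
E → fault, evict Z, frames (P B S E)
K → fault, evict E, frames (P B S K)
Page faults: 8.

8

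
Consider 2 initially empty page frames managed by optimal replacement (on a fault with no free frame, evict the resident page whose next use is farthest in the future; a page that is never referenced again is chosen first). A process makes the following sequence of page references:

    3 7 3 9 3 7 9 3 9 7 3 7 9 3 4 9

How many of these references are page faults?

3: miss, frames [3]
7: miss, frames [3, 7]
3: hit
9: miss, evict 7, frames [3, 9]
3: hit
7: miss, evict 3, frames [9, 7]
9: hit
3: miss, evict 7, frames [9, 3]
9: hit
7: miss, evict 9, frames [3, 7]
3: hit
7: hit
9: miss, evict 7, frames [3, 9]
3: hit
4: miss, evict 3, frames [9, 4]
9: hit
Page faults: 8.

8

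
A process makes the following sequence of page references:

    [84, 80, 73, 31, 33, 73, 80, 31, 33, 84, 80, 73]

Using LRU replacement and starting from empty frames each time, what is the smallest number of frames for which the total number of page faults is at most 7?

f=1: 12 faults
f=2: 12 faults
f=3: 11 faults
f=4: 7 faults
f=5: 5 faults
Smallest f with faults ≤ 7 is 4.

4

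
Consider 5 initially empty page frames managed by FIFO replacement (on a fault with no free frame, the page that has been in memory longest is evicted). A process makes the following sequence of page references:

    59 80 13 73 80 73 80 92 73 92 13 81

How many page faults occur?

6

59 → miss, frames [59]
80 → miss, frames [59, 80]
13 → miss, frames [59, 80, 13]
73 → miss, frames [59, 80, 13, 73]
80 → hit
73 → hit
80 → hit
92 → miss, frames [59, 80, 13, 73, 92]
73 → hit
92 → hit
13 → hit
81 → miss, evict 59, frames [80, 13, 73, 92, 81]
Page faults: 6.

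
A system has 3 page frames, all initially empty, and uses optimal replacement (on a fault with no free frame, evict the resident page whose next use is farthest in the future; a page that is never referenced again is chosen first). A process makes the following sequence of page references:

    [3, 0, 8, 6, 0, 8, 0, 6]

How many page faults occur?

3 -> miss, frames {3}
0 -> miss, frames {3,0}
8 -> miss, frames {3,0,8}
6 -> miss, evict 3, frames {0,8,6}
0 -> hit
8 -> hit
0 -> hit
6 -> hit
Page faults: 4.

4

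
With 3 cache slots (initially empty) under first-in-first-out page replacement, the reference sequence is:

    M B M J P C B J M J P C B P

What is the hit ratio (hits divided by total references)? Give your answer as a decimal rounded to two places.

0.21

M -> fault, frames (M)
B -> fault, frames (M B)
M -> hit
J -> fault, frames (M B J)
P -> fault, evict M, frames (B J P)
C -> fault, evict B, frames (J P C)
B -> fault, evict J, frames (P C B)
J -> fault, evict P, frames (C B J)
M -> fault, evict C, frames (B J M)
J -> hit
P -> fault, evict B, frames (J M P)
C -> fault, evict J, frames (M P C)
B -> fault, evict M, frames (P C B)
P -> hit
Hits: 3 of 14 references → 3/14 = 0.2143.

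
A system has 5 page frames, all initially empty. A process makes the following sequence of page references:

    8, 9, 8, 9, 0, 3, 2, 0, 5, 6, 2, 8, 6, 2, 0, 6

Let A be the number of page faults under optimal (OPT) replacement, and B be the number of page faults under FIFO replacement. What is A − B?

-2

Under OPT: F F . . F F F . F F . . . . . . → 7 faults.
Under FIFO: F F . . F F F . F F . F . . F . → 9 faults.
A − B = 7 − 9 = -2.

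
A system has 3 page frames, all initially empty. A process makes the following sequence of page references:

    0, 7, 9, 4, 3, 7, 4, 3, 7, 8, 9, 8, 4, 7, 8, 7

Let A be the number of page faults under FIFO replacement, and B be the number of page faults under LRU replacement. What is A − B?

Under FIFO: F F F F F F . . . F F . F F F . → 11 faults.
Under LRU: F F F F F F . . . F F . F F . . → 10 faults.
A − B = 11 − 10 = 1.

1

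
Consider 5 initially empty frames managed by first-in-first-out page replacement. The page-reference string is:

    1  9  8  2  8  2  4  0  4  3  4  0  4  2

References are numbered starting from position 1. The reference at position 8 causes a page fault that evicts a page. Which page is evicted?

pos 1: 1 → fault, frames [1]
pos 2: 9 → fault, frames [1, 9]
pos 3: 8 → fault, frames [1, 9, 8]
pos 4: 2 → fault, frames [1, 9, 8, 2]
pos 5: 8 → hit
pos 6: 2 → hit
pos 7: 4 → fault, frames [1, 9, 8, 2, 4]
pos 8: 0 → fault, evict 1, frames [9, 8, 2, 4, 0]
At position 8, page 1 is evicted.

1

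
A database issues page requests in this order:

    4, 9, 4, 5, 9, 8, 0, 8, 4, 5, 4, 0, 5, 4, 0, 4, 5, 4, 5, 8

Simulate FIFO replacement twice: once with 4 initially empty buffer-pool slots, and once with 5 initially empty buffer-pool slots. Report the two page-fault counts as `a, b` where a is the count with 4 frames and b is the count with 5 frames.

4 frames: F F . F . F F . F . . . . . . . . . . . → 6 faults.
5 frames: F F . F . F F . . . . . . . . . . . . . → 5 faults.
5 < 6: adding a frame reduced faults, as is typical.

6, 5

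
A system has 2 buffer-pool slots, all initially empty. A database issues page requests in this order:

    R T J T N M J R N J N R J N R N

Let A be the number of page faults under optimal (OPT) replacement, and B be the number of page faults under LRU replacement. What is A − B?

-4

Under OPT: F F F . F F . F F . . F . F . . → 9 faults.
Under LRU: F F F . F F F F F F . F F F F . → 13 faults.
A − B = 9 − 13 = -4.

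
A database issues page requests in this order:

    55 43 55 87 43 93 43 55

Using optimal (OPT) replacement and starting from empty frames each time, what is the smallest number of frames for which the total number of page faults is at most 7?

2

f=1: 8 faults
f=2: 5 faults
f=3: 4 faults
f=4: 4 faults
Smallest f with faults ≤ 7 is 2.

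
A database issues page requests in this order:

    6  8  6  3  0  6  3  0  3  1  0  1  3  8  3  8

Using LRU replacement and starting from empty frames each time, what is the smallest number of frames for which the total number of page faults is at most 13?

f=1: 16 faults
f=2: 11 faults
f=3: 6 faults
f=4: 6 faults
f=5: 5 faults
Smallest f with faults ≤ 13 is 2.

2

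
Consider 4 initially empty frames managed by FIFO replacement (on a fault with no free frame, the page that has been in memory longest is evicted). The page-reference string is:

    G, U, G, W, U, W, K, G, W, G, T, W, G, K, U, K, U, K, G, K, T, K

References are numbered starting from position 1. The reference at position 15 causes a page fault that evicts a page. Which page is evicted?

pos 1: G -> fault, frames [G]
pos 2: U -> fault, frames [G, U]
pos 3: G -> hit
pos 4: W -> fault, frames [G, U, W]
pos 5: U -> hit
pos 6: W -> hit
pos 7: K -> fault, frames [G, U, W, K]
pos 8: G -> hit
pos 9: W -> hit
pos 10: G -> hit
pos 11: T -> fault, evict G, frames [U, W, K, T]
pos 12: W -> hit
pos 13: G -> fault, evict U, frames [W, K, T, G]
pos 14: K -> hit
pos 15: U -> fault, evict W, frames [K, T, G, U]
At position 15, page W is evicted.

W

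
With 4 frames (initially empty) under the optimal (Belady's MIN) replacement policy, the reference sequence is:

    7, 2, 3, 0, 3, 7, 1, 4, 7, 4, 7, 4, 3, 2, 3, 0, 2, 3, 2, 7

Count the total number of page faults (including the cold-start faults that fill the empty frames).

7 -> miss, frames [7]
2 -> miss, frames [7, 2]
3 -> miss, frames [7, 2, 3]
0 -> miss, frames [7, 2, 3, 0]
3 -> hit
7 -> hit
1 -> miss, evict 0, frames [7, 2, 3, 1]
4 -> miss, evict 1, frames [7, 2, 3, 4]
7 -> hit
4 -> hit
7 -> hit
4 -> hit
3 -> hit
2 -> hit
3 -> hit
0 -> miss, evict 4, frames [7, 2, 3, 0]
2 -> hit
3 -> hit
2 -> hit
7 -> hit
Page faults: 7.

7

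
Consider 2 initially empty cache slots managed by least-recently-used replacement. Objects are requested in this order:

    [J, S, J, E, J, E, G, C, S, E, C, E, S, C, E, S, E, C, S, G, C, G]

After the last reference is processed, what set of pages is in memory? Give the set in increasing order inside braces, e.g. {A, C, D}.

J → miss, frames (J)
S → miss, frames (J S)
J → hit
E → miss, evict S, frames (J E)
J → hit
E → hit
G → miss, evict J, frames (E G)
C → miss, evict E, frames (G C)
S → miss, evict G, frames (C S)
E → miss, evict C, frames (S E)
C → miss, evict S, frames (E C)
E → hit
S → miss, evict C, frames (E S)
C → miss, evict E, frames (S C)
E → miss, evict S, frames (C E)
S → miss, evict C, frames (E S)
E → hit
C → miss, evict S, frames (E C)
S → miss, evict E, frames (C S)
G → miss, evict C, frames (S G)
C → miss, evict S, frames (G C)
G → hit

{C, G}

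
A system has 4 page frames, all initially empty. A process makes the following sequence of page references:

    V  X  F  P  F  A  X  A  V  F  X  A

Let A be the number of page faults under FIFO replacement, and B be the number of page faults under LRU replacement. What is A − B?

Under FIFO: F F F F . F . . F . F . → 7 faults.
Under LRU: F F F F . F . . F . . . → 6 faults.
A − B = 7 − 6 = 1.

1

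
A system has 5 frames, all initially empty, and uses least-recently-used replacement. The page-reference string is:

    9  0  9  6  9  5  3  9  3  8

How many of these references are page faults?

6

9 → miss, frames [9]
0 → miss, frames [9, 0]
9 → hit
6 → miss, frames [0, 9, 6]
9 → hit
5 → miss, frames [0, 6, 9, 5]
3 → miss, frames [0, 6, 9, 5, 3]
9 → hit
3 → hit
8 → miss, evict 0, frames [6, 5, 9, 3, 8]
Page faults: 6.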